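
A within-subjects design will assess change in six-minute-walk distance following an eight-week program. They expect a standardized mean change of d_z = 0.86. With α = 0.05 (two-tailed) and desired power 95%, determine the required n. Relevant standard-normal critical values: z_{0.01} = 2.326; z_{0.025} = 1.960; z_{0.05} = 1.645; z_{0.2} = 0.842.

n = 18 pairs

For a paired (one-sample on differences) test: n = ((z_{α/2} + z_β) / d)².
z_{α/2} + z_β = 1.960 + 1.645 = 3.605.
n = (3.605 / 0.86)² = 4.192² = 17.57.
Round up.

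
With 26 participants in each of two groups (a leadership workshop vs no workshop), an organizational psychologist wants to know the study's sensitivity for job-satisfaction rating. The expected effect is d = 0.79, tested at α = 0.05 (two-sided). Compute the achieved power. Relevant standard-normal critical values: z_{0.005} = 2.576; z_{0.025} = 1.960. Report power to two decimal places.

For two equal groups, power = Φ(d·√(n/2) − z_{α/2}).
d·√(n/2) = 0.79 × √(26/2) = 0.79 × 3.606 = 2.848.
z_β = 2.848 − 1.960 = 0.888.
Power = Φ(0.888) = 0.813.

power ≈ 0.81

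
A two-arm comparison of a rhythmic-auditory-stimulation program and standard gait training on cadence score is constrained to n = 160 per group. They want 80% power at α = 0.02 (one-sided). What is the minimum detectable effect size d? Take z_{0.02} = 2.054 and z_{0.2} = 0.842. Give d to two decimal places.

For two independent groups of n = 160 each: d_min = (z_{α} + z_β)·√(2/n).
z-sum = 2.054 + 0.842 = 2.896.
d_min = 2.896 × √(2/160) = 2.896 × 0.1118 = 0.324.

d_min ≈ 0.32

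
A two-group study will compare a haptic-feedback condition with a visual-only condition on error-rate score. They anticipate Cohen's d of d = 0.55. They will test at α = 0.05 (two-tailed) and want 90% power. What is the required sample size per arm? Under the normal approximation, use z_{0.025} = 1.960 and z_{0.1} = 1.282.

For two independent groups with equal n: n = 2·((z_{α/2} + z_β) / d)².
z_{α/2} + z_β = 1.960 + 1.282 = 3.242.
n = 2 × (3.242 / 0.55)² = 2 × 5.895² = 2 × 34.75 = 69.5.
Round up to the next whole participant.

n = 70 per group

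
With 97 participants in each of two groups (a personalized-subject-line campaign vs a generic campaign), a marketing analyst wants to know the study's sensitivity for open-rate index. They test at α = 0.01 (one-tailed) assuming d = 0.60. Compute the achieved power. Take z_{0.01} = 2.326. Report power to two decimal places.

For two equal groups, power = Φ(d·√(n/2) − z_{α}).
d·√(n/2) = 0.60 × √(97/2) = 0.60 × 6.964 = 4.179.
z_β = 4.179 − 2.326 = 1.853.
Power = Φ(1.853) = 0.968.

power ≈ 0.97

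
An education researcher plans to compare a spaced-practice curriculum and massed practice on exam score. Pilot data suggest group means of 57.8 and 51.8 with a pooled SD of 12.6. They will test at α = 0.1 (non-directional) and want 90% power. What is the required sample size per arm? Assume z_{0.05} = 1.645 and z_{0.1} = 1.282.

Cohen's d = |M₁ − M₂| / SD_pooled = |57.8 − 51.8| / 12.6 = 6.0 / 12.6 = 0.476.
For two independent groups with equal n: n = 2·((z_{α/2} + z_β) / d)².
z_{α/2} + z_β = 1.645 + 1.282 = 2.927.
n = 2 × (2.927 / 0.476)² = 2 × 6.149² = 2 × 37.81 = 75.6.
Round up to the next whole participant.

n = 76 per group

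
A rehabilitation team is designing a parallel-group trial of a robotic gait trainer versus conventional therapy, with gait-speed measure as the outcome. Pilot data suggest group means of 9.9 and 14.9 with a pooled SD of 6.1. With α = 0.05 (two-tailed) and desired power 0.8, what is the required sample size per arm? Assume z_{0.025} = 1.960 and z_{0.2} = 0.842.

Cohen's d = |M₁ − M₂| / SD_pooled = |9.9 − 14.9| / 6.1 = 5.0 / 6.1 = 0.820.
For two independent groups with equal n: n = 2·((z_{α/2} + z_β) / d)².
z_{α/2} + z_β = 1.960 + 0.842 = 2.802.
n = 2 × (2.802 / 0.820)² = 2 × 3.417² = 2 × 11.68 = 23.4.
Round up to the next whole participant.

n = 24 per group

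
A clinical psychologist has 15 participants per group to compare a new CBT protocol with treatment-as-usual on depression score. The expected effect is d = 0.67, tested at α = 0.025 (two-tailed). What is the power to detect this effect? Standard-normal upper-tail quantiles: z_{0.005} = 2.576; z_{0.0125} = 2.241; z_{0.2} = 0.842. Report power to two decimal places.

For two equal groups, power = Φ(d·√(n/2) − z_{α/2}).
d·√(n/2) = 0.67 × √(15/2) = 0.67 × 2.739 = 1.835.
z_β = 1.835 − 2.241 = -0.406.
Power = Φ(-0.406) = 0.342.

power ≈ 0.34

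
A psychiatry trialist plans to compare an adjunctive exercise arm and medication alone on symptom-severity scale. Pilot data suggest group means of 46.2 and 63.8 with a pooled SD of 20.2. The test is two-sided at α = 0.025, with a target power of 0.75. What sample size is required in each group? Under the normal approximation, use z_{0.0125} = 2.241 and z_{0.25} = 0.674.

n = 23 per group

Cohen's d = |M₁ − M₂| / SD_pooled = |46.2 − 63.8| / 20.2 = 17.6 / 20.2 = 0.871.
For two independent groups with equal n: n = 2·((z_{α/2} + z_β) / d)².
z_{α/2} + z_β = 2.241 + 0.674 = 2.915.
n = 2 × (2.915 / 0.871)² = 2 × 3.347² = 2 × 11.20 = 22.4.
Round up to the next whole participant.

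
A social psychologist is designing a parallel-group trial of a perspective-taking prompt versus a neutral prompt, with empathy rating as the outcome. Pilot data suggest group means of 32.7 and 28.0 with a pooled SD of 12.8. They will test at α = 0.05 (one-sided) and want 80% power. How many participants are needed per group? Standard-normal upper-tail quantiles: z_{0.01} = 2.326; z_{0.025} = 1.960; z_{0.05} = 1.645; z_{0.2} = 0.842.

Cohen's d = |M₁ − M₂| / SD_pooled = |32.7 − 28.0| / 12.8 = 4.7 / 12.8 = 0.367.
For two independent groups with equal n: n = 2·((z_{α} + z_β) / d)².
z_{α} + z_β = 1.645 + 0.842 = 2.487.
n = 2 × (2.487 / 0.367)² = 2 × 6.777² = 2 × 45.92 = 91.8.
Round up to the next whole participant.

n = 92 per group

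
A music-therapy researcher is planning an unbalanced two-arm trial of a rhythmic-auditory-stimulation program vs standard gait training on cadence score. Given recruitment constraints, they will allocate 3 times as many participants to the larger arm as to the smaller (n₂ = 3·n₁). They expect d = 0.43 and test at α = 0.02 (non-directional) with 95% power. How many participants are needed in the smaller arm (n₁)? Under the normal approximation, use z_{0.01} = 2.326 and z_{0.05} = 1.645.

With allocation ratio k = n₂/n₁ = 3, Var(x̄₁−x̄₂) = σ²(1/n₁ + 1/(k·n₁)) = σ²·(k+1)/(k·n₁).
So n₁ = (1 + 1/k)·((z_{α/2} + z_β)/d)² = 1.333 × (3.971/0.43)².
n₁ = 1.333 × 85.28 = 113.7.
Round up: n₁ = 114, giving n₂ = 3 × 114 = 342.

n₁ = 114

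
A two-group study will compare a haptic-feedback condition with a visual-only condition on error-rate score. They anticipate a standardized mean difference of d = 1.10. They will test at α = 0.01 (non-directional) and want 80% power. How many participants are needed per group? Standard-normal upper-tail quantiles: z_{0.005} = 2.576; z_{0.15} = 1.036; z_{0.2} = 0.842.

For two independent groups with equal n: n = 2·((z_{α/2} + z_β) / d)².
z_{α/2} + z_β = 2.576 + 0.842 = 3.418.
n = 2 × (3.418 / 1.10)² = 2 × 3.107² = 2 × 9.66 = 19.3.
Round up to the next whole participant.

n = 20 per group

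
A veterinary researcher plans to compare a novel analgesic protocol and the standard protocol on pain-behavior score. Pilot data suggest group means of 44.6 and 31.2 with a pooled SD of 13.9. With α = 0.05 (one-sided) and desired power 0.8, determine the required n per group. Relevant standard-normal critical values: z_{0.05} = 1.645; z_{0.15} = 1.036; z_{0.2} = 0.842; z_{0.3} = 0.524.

Cohen's d = |M₁ − M₂| / SD_pooled = |44.6 − 31.2| / 13.9 = 13.4 / 13.9 = 0.964.
For two independent groups with equal n: n = 2·((z_{α} + z_β) / d)².
z_{α} + z_β = 1.645 + 0.842 = 2.487.
n = 2 × (2.487 / 0.964)² = 2 × 2.580² = 2 × 6.66 = 13.3.
Round up to the next whole participant.

n = 14 per group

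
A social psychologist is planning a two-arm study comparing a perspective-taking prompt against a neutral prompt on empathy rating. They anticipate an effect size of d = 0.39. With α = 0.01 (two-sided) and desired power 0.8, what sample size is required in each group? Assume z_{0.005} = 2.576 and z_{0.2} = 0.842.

n = 154 per group

For two independent groups with equal n: n = 2·((z_{α/2} + z_β) / d)².
z_{α/2} + z_β = 2.576 + 0.842 = 3.418.
n = 2 × (3.418 / 0.39)² = 2 × 8.764² = 2 × 76.81 = 153.6.
Round up to the next whole participant.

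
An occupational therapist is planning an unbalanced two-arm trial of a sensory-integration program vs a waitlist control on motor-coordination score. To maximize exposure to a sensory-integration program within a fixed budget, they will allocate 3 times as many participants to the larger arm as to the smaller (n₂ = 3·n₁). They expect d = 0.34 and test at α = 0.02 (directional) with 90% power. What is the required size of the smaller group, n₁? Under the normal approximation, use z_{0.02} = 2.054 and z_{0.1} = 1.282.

n₁ = 129

With allocation ratio k = n₂/n₁ = 3, Var(x̄₁−x̄₂) = σ²(1/n₁ + 1/(k·n₁)) = σ²·(k+1)/(k·n₁).
So n₁ = (1 + 1/k)·((z_{α} + z_β)/d)² = 1.333 × (3.336/0.34)².
n₁ = 1.333 × 96.27 = 128.4.
Round up: n₁ = 129, giving n₂ = 3 × 129 = 387.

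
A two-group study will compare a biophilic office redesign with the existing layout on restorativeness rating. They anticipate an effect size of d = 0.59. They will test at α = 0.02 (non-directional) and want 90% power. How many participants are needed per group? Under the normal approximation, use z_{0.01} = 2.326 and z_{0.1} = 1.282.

For two independent groups with equal n: n = 2·((z_{α/2} + z_β) / d)².
z_{α/2} + z_β = 2.326 + 1.282 = 3.608.
n = 2 × (3.608 / 0.59)² = 2 × 6.115² = 2 × 37.40 = 74.8.
Round up to the next whole participant.

n = 75 per group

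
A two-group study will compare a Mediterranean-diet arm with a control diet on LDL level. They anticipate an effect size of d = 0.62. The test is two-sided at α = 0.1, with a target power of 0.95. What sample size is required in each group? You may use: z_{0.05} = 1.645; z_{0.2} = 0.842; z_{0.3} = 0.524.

For two independent groups with equal n: n = 2·((z_{α/2} + z_β) / d)².
z_{α/2} + z_β = 1.645 + 1.645 = 3.290.
n = 2 × (3.290 / 0.62)² = 2 × 5.306² = 2 × 28.16 = 56.3.
Round up to the next whole participant.

n = 57 per group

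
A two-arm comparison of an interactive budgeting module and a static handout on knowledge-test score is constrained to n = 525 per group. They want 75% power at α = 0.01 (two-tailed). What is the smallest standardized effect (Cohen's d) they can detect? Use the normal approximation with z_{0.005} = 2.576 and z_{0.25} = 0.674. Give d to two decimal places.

For two independent groups of n = 525 each: d_min = (z_{α/2} + z_β)·√(2/n).
z-sum = 2.576 + 0.674 = 3.250.
d_min = 3.250 × √(2/525) = 3.250 × 0.0617 = 0.201.

d_min ≈ 0.20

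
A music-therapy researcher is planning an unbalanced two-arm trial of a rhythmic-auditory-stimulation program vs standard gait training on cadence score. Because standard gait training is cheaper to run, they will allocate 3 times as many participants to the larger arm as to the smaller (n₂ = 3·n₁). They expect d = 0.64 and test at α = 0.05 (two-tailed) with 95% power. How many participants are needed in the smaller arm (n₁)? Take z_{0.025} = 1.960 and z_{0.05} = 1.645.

n₁ = 43

With allocation ratio k = n₂/n₁ = 3, Var(x̄₁−x̄₂) = σ²(1/n₁ + 1/(k·n₁)) = σ²·(k+1)/(k·n₁).
So n₁ = (1 + 1/k)·((z_{α/2} + z_β)/d)² = 1.333 × (3.605/0.64)².
n₁ = 1.333 × 31.73 = 42.3.
Round up: n₁ = 43, giving n₂ = 3 × 43 = 129.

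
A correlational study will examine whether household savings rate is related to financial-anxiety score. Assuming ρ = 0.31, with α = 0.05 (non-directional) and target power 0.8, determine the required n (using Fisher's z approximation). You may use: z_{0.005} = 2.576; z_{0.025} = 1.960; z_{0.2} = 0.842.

Fisher's z: C = ½·ln((1+r)/(1−r)) = ½·ln(1.8986) = 0.3205.
n = ((z_{α/2} + z_β)/C)² + 3.
(1.960 + 0.842) / 0.3205 = 2.802 / 0.3205 = 8.743.
n = 8.743² + 3 = 76.43 + 3 = 79.4.
Round up.

n = 80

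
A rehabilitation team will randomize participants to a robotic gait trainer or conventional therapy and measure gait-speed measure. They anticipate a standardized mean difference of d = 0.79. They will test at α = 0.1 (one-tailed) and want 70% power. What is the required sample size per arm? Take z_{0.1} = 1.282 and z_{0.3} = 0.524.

n = 11 per group

For two independent groups with equal n: n = 2·((z_{α} + z_β) / d)².
z_{α} + z_β = 1.282 + 0.524 = 1.806.
n = 2 × (1.806 / 0.79)² = 2 × 2.286² = 2 × 5.23 = 10.5.
Round up to the next whole participant.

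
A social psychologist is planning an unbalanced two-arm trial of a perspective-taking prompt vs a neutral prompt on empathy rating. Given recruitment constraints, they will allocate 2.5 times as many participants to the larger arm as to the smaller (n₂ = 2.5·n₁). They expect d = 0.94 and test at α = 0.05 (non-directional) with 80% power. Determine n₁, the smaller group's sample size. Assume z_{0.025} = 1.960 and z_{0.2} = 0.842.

n₁ = 13

With allocation ratio k = n₂/n₁ = 2.5, Var(x̄₁−x̄₂) = σ²(1/n₁ + 1/(k·n₁)) = σ²·(k+1)/(k·n₁).
So n₁ = (1 + 1/k)·((z_{α/2} + z_β)/d)² = 1.400 × (2.802/0.94)².
n₁ = 1.400 × 8.89 = 12.4.
Round up: n₁ = 13, giving n₂ = ⌈2.5 × 13⌉ = ⌈32.5⌉ = 33.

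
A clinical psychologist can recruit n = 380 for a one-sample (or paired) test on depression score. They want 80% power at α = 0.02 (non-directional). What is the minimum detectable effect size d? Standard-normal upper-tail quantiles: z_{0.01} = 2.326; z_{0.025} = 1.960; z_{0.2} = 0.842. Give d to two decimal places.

d_min ≈ 0.16

For a single sample (or paired design) of n = 380: d_min = (z_{α/2} + z_β)/√n.
z-sum = 2.326 + 0.842 = 3.168.
d_min = 3.168 / √380 = 3.168 / 19.494 = 0.163.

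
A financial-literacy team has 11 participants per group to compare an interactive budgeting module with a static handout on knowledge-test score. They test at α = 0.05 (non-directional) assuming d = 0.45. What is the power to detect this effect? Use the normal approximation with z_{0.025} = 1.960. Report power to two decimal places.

For two equal groups, power = Φ(d·√(n/2) − z_{α/2}).
d·√(n/2) = 0.45 × √(11/2) = 0.45 × 2.345 = 1.055.
z_β = 1.055 − 1.960 = -0.905.
Power = Φ(-0.905) = 0.183.

power ≈ 0.18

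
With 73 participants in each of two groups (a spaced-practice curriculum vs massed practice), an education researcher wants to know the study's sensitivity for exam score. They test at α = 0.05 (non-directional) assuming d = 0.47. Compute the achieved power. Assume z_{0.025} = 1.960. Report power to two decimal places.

power ≈ 0.81

For two equal groups, power = Φ(d·√(n/2) − z_{α/2}).
d·√(n/2) = 0.47 × √(73/2) = 0.47 × 6.042 = 2.840.
z_β = 2.840 − 1.960 = 0.880.
Power = Φ(0.880) = 0.810.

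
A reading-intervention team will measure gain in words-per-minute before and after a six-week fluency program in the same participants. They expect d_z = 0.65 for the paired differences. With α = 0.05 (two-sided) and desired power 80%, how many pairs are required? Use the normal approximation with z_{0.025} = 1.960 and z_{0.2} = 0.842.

For a paired (one-sample on differences) test: n = ((z_{α/2} + z_β) / d)².
z_{α/2} + z_β = 1.960 + 0.842 = 2.802.
n = (2.802 / 0.65)² = 4.311² = 18.58.
Round up.

n = 19 pairs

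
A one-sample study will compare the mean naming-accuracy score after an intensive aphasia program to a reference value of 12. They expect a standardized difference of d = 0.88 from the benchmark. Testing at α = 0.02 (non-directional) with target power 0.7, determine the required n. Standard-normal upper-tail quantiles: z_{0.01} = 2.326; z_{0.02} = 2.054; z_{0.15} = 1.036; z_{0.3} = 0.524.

n = 11

For a one-sample test: n = ((z_{α/2} + z_β) / d)².
z_{α/2} + z_β = 2.326 + 0.524 = 2.850.
n = (2.850 / 0.88)² = 3.239² = 10.49.
Round up.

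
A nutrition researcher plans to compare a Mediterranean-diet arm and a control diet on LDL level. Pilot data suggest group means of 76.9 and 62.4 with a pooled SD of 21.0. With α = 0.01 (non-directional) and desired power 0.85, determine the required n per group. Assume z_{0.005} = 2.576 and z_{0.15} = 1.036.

n = 55 per group

Cohen's d = |M₁ − M₂| / SD_pooled = |76.9 − 62.4| / 21.0 = 14.5 / 21.0 = 0.690.
For two independent groups with equal n: n = 2·((z_{α/2} + z_β) / d)².
z_{α/2} + z_β = 2.576 + 1.036 = 3.612.
n = 2 × (3.612 / 0.690)² = 2 × 5.235² = 2 × 27.40 = 54.8.
Round up to the next whole participant.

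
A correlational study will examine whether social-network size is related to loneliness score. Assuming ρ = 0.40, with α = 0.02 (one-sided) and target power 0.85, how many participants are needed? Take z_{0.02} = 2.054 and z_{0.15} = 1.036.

n = 57

Fisher's z: C = ½·ln((1+r)/(1−r)) = ½·ln(2.3333) = 0.4236.
n = ((z_{α} + z_β)/C)² + 3.
(2.054 + 1.036) / 0.4236 = 3.090 / 0.4236 = 7.295.
n = 7.295² + 3 = 53.21 + 3 = 56.2.
Round up.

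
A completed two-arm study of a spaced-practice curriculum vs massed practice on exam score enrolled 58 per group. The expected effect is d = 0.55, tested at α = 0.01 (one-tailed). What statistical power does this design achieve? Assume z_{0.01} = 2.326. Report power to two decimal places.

power ≈ 0.74

For two equal groups, power = Φ(d·√(n/2) − z_{α}).
d·√(n/2) = 0.55 × √(58/2) = 0.55 × 5.385 = 2.962.
z_β = 2.962 − 2.326 = 0.636.
Power = Φ(0.636) = 0.738.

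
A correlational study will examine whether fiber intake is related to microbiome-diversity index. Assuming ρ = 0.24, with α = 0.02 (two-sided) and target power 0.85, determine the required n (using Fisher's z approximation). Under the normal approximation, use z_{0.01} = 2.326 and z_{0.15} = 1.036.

Fisher's z: C = ½·ln((1+r)/(1−r)) = ½·ln(1.6316) = 0.2448.
n = ((z_{α/2} + z_β)/C)² + 3.
(2.326 + 1.036) / 0.2448 = 3.362 / 0.2448 = 13.734.
n = 13.734² + 3 = 188.61 + 3 = 191.6.
Round up.

n = 192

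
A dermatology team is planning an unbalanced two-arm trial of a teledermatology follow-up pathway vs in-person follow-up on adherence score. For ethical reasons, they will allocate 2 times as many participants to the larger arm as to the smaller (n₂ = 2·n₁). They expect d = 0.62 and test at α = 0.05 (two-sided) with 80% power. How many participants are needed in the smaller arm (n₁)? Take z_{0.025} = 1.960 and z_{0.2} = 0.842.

n₁ = 31

With allocation ratio k = n₂/n₁ = 2, Var(x̄₁−x̄₂) = σ²(1/n₁ + 1/(k·n₁)) = σ²·(k+1)/(k·n₁).
So n₁ = (1 + 1/k)·((z_{α/2} + z_β)/d)² = 1.500 × (2.802/0.62)².
n₁ = 1.500 × 20.42 = 30.6.
Round up: n₁ = 31, giving n₂ = 2 × 31 = 62.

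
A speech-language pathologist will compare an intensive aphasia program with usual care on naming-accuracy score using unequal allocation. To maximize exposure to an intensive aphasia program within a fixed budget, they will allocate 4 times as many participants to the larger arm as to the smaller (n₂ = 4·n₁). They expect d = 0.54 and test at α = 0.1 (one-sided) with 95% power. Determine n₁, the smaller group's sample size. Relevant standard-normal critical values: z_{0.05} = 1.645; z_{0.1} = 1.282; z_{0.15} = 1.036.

n₁ = 37

With allocation ratio k = n₂/n₁ = 4, Var(x̄₁−x̄₂) = σ²(1/n₁ + 1/(k·n₁)) = σ²·(k+1)/(k·n₁).
So n₁ = (1 + 1/k)·((z_{α} + z_β)/d)² = 1.250 × (2.927/0.54)².
n₁ = 1.250 × 29.38 = 36.7.
Round up: n₁ = 37, giving n₂ = 4 × 37 = 148.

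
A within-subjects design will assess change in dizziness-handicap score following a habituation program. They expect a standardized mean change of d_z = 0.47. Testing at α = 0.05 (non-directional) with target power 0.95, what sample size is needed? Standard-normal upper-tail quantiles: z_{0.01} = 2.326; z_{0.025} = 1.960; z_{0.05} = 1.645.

For a paired (one-sample on differences) test: n = ((z_{α/2} + z_β) / d)².
z_{α/2} + z_β = 1.960 + 1.645 = 3.605.
n = (3.605 / 0.47)² = 7.670² = 58.83.
Round up.

n = 59 pairs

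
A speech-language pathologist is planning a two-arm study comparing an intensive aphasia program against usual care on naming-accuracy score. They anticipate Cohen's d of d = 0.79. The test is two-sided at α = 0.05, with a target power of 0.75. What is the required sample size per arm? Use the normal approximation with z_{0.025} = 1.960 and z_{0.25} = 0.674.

n = 23 per group

For two independent groups with equal n: n = 2·((z_{α/2} + z_β) / d)².
z_{α/2} + z_β = 1.960 + 0.674 = 2.634.
n = 2 × (2.634 / 0.79)² = 2 × 3.334² = 2 × 11.12 = 22.2.
Round up to the next whole participant.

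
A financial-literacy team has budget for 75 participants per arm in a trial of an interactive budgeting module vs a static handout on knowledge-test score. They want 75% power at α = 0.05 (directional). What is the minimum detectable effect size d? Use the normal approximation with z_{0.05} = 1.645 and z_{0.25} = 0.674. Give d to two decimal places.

For two independent groups of n = 75 each: d_min = (z_{α} + z_β)·√(2/n).
z-sum = 1.645 + 0.674 = 2.319.
d_min = 2.319 × √(2/75) = 2.319 × 0.1633 = 0.379.

d_min ≈ 0.38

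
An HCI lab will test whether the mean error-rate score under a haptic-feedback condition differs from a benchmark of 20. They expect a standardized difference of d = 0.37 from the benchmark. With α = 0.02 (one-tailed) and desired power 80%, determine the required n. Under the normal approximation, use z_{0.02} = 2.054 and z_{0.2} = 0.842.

n = 62

For a one-sample test: n = ((z_{α} + z_β) / d)².
z_{α} + z_β = 2.054 + 0.842 = 2.896.
n = (2.896 / 0.37)² = 7.827² = 61.26.
Round up.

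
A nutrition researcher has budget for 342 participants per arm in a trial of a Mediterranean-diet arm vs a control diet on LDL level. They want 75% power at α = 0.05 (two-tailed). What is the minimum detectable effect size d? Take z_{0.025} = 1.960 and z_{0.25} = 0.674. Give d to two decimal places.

d_min ≈ 0.20

For two independent groups of n = 342 each: d_min = (z_{α/2} + z_β)·√(2/n).
z-sum = 1.960 + 0.674 = 2.634.
d_min = 2.634 × √(2/342) = 2.634 × 0.0765 = 0.201.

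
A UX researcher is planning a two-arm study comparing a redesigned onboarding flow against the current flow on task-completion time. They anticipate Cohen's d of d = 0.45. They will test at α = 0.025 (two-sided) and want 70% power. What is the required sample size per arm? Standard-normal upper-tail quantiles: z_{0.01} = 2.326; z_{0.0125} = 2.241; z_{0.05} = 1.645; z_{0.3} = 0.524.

n = 76 per group

For two independent groups with equal n: n = 2·((z_{α/2} + z_β) / d)².
z_{α/2} + z_β = 2.241 + 0.524 = 2.765.
n = 2 × (2.765 / 0.45)² = 2 × 6.144² = 2 × 37.75 = 75.5.
Round up to the next whole participant.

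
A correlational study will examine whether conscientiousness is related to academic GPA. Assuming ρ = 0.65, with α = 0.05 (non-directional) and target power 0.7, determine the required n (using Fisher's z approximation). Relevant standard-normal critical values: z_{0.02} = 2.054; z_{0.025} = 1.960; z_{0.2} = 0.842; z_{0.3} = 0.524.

Fisher's z: C = ½·ln((1+r)/(1−r)) = ½·ln(4.7143) = 0.7753.
n = ((z_{α/2} + z_β)/C)² + 3.
(1.960 + 0.524) / 0.7753 = 2.484 / 0.7753 = 3.204.
n = 3.204² + 3 = 10.27 + 3 = 13.3.
Round up.

n = 14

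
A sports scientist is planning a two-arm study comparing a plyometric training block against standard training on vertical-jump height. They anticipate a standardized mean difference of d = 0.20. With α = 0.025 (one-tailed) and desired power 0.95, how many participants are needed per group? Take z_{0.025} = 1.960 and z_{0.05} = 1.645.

n = 650 per group

For two independent groups with equal n: n = 2·((z_{α} + z_β) / d)².
z_{α} + z_β = 1.960 + 1.645 = 3.605.
n = 2 × (3.605 / 0.20)² = 2 × 18.025² = 2 × 324.90 = 649.8.
Round up to the next whole participant.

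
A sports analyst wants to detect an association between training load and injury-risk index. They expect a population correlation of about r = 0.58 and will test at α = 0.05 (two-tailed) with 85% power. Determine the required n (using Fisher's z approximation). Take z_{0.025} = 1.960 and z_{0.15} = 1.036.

Fisher's z: C = ½·ln((1+r)/(1−r)) = ½·ln(3.7619) = 0.6625.
n = ((z_{α/2} + z_β)/C)² + 3.
(1.960 + 1.036) / 0.6625 = 2.996 / 0.6625 = 4.522.
n = 4.522² + 3 = 20.45 + 3 = 23.5.
Round up.

n = 24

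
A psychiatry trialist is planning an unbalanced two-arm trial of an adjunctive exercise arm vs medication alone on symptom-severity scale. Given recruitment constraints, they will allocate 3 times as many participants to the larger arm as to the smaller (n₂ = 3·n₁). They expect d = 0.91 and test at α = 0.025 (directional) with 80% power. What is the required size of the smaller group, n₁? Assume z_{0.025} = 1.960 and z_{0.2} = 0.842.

n₁ = 13

With allocation ratio k = n₂/n₁ = 3, Var(x̄₁−x̄₂) = σ²(1/n₁ + 1/(k·n₁)) = σ²·(k+1)/(k·n₁).
So n₁ = (1 + 1/k)·((z_{α} + z_β)/d)² = 1.333 × (2.802/0.91)².
n₁ = 1.333 × 9.48 = 12.6.
Round up: n₁ = 13, giving n₂ = 3 × 13 = 39.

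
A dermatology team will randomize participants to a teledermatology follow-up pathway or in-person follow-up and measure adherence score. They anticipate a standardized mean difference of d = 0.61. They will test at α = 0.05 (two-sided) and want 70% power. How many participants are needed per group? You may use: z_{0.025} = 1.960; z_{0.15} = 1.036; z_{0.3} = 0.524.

For two independent groups with equal n: n = 2·((z_{α/2} + z_β) / d)².
z_{α/2} + z_β = 1.960 + 0.524 = 2.484.
n = 2 × (2.484 / 0.61)² = 2 × 4.072² = 2 × 16.58 = 33.2.
Round up to the next whole participant.

n = 34 per group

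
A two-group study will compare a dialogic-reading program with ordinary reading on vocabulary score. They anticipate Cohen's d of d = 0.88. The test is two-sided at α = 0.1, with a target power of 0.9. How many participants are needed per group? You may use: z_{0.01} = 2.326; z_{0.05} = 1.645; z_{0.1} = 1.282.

For two independent groups with equal n: n = 2·((z_{α/2} + z_β) / d)².
z_{α/2} + z_β = 1.645 + 1.282 = 2.927.
n = 2 × (2.927 / 0.88)² = 2 × 3.326² = 2 × 11.06 = 22.1.
Round up to the next whole participant.

n = 23 per group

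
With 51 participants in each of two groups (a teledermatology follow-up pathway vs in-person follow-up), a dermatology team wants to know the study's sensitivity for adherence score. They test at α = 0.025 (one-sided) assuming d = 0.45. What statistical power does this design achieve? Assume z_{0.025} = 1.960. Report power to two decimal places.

power ≈ 0.62

For two equal groups, power = Φ(d·√(n/2) − z_{α}).
d·√(n/2) = 0.45 × √(51/2) = 0.45 × 5.050 = 2.272.
z_β = 2.272 − 1.960 = 0.312.
Power = Φ(0.312) = 0.623.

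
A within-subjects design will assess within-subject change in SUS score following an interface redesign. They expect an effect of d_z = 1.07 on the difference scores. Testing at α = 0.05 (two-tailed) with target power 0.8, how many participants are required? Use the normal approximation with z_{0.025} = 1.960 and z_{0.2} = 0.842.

n = 7 pairs

For a paired (one-sample on differences) test: n = ((z_{α/2} + z_β) / d)².
z_{α/2} + z_β = 1.960 + 0.842 = 2.802.
n = (2.802 / 1.07)² = 2.619² = 6.86.
Round up.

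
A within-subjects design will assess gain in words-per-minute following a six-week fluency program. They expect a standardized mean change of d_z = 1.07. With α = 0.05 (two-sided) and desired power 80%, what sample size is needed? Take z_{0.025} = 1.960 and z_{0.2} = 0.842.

n = 7 pairs

For a paired (one-sample on differences) test: n = ((z_{α/2} + z_β) / d)².
z_{α/2} + z_β = 1.960 + 0.842 = 2.802.
n = (2.802 / 1.07)² = 2.619² = 6.86.
Round up.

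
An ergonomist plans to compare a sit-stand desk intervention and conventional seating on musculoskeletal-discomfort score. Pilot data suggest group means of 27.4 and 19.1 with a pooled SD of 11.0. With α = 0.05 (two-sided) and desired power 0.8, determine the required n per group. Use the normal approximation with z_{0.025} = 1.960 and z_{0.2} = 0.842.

n = 28 per group

Cohen's d = |M₁ − M₂| / SD_pooled = |27.4 − 19.1| / 11.0 = 8.3 / 11.0 = 0.755.
For two independent groups with equal n: n = 2·((z_{α/2} + z_β) / d)².
z_{α/2} + z_β = 1.960 + 0.842 = 2.802.
n = 2 × (2.802 / 0.755)² = 2 × 3.711² = 2 × 13.77 = 27.5.
Round up to the next whole participant.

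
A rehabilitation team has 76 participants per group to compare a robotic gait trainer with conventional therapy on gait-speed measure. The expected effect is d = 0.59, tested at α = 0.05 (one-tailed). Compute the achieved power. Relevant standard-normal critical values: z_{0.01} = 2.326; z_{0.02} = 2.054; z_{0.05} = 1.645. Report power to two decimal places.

power ≈ 0.98

For two equal groups, power = Φ(d·√(n/2) − z_{α}).
d·√(n/2) = 0.59 × √(76/2) = 0.59 × 6.164 = 3.637.
z_β = 3.637 − 1.645 = 1.992.
Power = Φ(1.992) = 0.977.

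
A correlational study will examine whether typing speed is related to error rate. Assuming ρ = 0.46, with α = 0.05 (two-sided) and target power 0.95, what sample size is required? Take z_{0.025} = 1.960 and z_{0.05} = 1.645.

n = 56

Fisher's z: C = ½·ln((1+r)/(1−r)) = ½·ln(2.7037) = 0.4973.
n = ((z_{α/2} + z_β)/C)² + 3.
(1.960 + 1.645) / 0.4973 = 3.605 / 0.4973 = 7.249.
n = 7.249² + 3 = 52.55 + 3 = 55.6.
Round up.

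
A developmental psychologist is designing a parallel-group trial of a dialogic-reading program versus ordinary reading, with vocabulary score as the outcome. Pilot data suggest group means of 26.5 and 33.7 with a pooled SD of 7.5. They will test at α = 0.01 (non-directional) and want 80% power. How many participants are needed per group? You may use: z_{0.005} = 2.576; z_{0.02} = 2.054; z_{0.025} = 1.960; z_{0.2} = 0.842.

Cohen's d = |M₁ − M₂| / SD_pooled = |26.5 − 33.7| / 7.5 = 7.2 / 7.5 = 0.960.
For two independent groups with equal n: n = 2·((z_{α/2} + z_β) / d)².
z_{α/2} + z_β = 2.576 + 0.842 = 3.418.
n = 2 × (3.418 / 0.960)² = 2 × 3.560² = 2 × 12.68 = 25.4.
Round up to the next whole participant.

n = 26 per group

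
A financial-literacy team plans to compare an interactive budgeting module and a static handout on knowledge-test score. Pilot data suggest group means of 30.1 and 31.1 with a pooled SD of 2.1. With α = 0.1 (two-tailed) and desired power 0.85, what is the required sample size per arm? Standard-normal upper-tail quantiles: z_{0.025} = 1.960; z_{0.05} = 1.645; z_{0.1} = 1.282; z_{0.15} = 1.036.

Cohen's d = |M₁ − M₂| / SD_pooled = |30.1 − 31.1| / 2.1 = 1.0 / 2.1 = 0.476.
For two independent groups with equal n: n = 2·((z_{α/2} + z_β) / d)².
z_{α/2} + z_β = 1.645 + 1.036 = 2.681.
n = 2 × (2.681 / 0.476)² = 2 × 5.632² = 2 × 31.72 = 63.4.
Round up to the next whole participant.

n = 64 per group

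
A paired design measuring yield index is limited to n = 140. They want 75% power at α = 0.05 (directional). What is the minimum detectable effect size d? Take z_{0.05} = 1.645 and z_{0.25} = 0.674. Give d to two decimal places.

For a single sample (or paired design) of n = 140: d_min = (z_{α} + z_β)/√n.
z-sum = 1.645 + 0.674 = 2.319.
d_min = 2.319 / √140 = 2.319 / 11.832 = 0.196.

d_min ≈ 0.20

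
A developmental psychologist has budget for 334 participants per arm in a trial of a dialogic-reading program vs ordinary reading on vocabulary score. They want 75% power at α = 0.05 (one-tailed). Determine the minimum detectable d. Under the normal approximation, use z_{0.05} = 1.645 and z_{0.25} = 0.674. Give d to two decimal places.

For two independent groups of n = 334 each: d_min = (z_{α} + z_β)·√(2/n).
z-sum = 1.645 + 0.674 = 2.319.
d_min = 2.319 × √(2/334) = 2.319 × 0.0774 = 0.179.

d_min ≈ 0.18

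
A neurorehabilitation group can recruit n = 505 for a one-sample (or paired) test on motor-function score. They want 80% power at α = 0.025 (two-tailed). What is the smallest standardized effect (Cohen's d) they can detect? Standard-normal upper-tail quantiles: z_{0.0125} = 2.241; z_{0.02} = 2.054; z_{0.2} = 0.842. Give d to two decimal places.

d_min ≈ 0.14

For a single sample (or paired design) of n = 505: d_min = (z_{α/2} + z_β)/√n.
z-sum = 2.241 + 0.842 = 3.083.
d_min = 3.083 / √505 = 3.083 / 22.472 = 0.137.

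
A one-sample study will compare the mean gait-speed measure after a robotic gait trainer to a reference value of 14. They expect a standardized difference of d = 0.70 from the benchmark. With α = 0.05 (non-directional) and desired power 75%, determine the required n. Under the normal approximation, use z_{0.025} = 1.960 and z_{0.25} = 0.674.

For a one-sample test: n = ((z_{α/2} + z_β) / d)².
z_{α/2} + z_β = 1.960 + 0.674 = 2.634.
n = (2.634 / 0.70)² = 3.763² = 14.16.
Round up.

n = 15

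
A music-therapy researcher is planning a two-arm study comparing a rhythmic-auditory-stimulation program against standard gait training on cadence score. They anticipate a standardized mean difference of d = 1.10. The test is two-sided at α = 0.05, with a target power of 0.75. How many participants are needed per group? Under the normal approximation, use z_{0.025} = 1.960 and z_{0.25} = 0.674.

For two independent groups with equal n: n = 2·((z_{α/2} + z_β) / d)².
z_{α/2} + z_β = 1.960 + 0.674 = 2.634.
n = 2 × (2.634 / 1.10)² = 2 × 2.395² = 2 × 5.73 = 11.5.
Round up to the next whole participant.

n = 12 per group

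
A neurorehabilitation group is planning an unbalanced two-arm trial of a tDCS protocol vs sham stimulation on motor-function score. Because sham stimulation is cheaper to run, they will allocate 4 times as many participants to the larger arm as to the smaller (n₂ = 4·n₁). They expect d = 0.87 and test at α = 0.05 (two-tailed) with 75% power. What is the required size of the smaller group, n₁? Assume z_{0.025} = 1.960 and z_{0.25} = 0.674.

With allocation ratio k = n₂/n₁ = 4, Var(x̄₁−x̄₂) = σ²(1/n₁ + 1/(k·n₁)) = σ²·(k+1)/(k·n₁).
So n₁ = (1 + 1/k)·((z_{α/2} + z_β)/d)² = 1.250 × (2.634/0.87)².
n₁ = 1.250 × 9.17 = 11.5.
Round up: n₁ = 12, giving n₂ = 4 × 12 = 48.

n₁ = 12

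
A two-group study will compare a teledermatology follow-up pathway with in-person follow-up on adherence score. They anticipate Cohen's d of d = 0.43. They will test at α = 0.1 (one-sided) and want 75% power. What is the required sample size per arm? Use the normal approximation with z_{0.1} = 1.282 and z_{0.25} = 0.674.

n = 42 per group

For two independent groups with equal n: n = 2·((z_{α} + z_β) / d)².
z_{α} + z_β = 1.282 + 0.674 = 1.956.
n = 2 × (1.956 / 0.43)² = 2 × 4.549² = 2 × 20.69 = 41.4.
Round up to the next whole participant.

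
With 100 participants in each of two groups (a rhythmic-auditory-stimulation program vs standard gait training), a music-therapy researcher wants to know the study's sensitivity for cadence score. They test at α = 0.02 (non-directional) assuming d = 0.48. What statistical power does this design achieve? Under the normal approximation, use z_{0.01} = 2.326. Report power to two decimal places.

For two equal groups, power = Φ(d·√(n/2) − z_{α/2}).
d·√(n/2) = 0.48 × √(100/2) = 0.48 × 7.071 = 3.394.
z_β = 3.394 − 2.326 = 1.068.
Power = Φ(1.068) = 0.857.

power ≈ 0.86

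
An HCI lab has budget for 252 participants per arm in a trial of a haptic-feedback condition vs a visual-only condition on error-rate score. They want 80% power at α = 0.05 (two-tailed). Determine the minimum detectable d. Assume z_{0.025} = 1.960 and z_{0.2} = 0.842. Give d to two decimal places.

For two independent groups of n = 252 each: d_min = (z_{α/2} + z_β)·√(2/n).
z-sum = 1.960 + 0.842 = 2.802.
d_min = 2.802 × √(2/252) = 2.802 × 0.0891 = 0.250.

d_min ≈ 0.25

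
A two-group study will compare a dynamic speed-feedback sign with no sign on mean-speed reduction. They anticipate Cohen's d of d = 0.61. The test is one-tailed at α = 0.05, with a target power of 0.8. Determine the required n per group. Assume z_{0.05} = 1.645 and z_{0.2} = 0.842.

n = 34 per group

For two independent groups with equal n: n = 2·((z_{α} + z_β) / d)².
z_{α} + z_β = 1.645 + 0.842 = 2.487.
n = 2 × (2.487 / 0.61)² = 2 × 4.077² = 2 × 16.62 = 33.2.
Round up to the next whole participant.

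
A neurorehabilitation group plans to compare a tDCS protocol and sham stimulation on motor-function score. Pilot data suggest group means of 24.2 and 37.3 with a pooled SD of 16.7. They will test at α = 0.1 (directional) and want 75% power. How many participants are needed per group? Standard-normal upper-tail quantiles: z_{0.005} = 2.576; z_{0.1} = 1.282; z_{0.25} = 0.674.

Cohen's d = |M₁ − M₂| / SD_pooled = |24.2 − 37.3| / 16.7 = 13.1 / 16.7 = 0.784.
For two independent groups with equal n: n = 2·((z_{α} + z_β) / d)².
z_{α} + z_β = 1.282 + 0.674 = 1.956.
n = 2 × (1.956 / 0.784)² = 2 × 2.495² = 2 × 6.22 = 12.4.
Round up to the next whole participant.

n = 13 per group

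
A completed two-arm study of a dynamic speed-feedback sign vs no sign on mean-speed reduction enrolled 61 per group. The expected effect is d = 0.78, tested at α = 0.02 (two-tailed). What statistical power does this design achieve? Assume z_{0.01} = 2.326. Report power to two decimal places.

power ≈ 0.98

For two equal groups, power = Φ(d·√(n/2) − z_{α/2}).
d·√(n/2) = 0.78 × √(61/2) = 0.78 × 5.523 = 4.308.
z_β = 4.308 − 2.326 = 1.982.
Power = Φ(1.982) = 0.976.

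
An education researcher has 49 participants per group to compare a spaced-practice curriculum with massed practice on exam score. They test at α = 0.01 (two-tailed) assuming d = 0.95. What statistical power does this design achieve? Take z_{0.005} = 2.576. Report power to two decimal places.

For two equal groups, power = Φ(d·√(n/2) − z_{α/2}).
d·√(n/2) = 0.95 × √(49/2) = 0.95 × 4.950 = 4.702.
z_β = 4.702 − 2.576 = 2.126.
Power = Φ(2.126) = 0.983.

power ≈ 0.98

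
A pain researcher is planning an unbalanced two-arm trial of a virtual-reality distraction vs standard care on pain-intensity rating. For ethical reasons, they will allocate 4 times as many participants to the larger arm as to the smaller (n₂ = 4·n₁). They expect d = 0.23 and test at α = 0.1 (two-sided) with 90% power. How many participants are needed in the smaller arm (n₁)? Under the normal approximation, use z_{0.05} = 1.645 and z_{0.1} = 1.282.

With allocation ratio k = n₂/n₁ = 4, Var(x̄₁−x̄₂) = σ²(1/n₁ + 1/(k·n₁)) = σ²·(k+1)/(k·n₁).
So n₁ = (1 + 1/k)·((z_{α/2} + z_β)/d)² = 1.250 × (2.927/0.23)².
n₁ = 1.250 × 161.95 = 202.4.
Round up: n₁ = 203, giving n₂ = 4 × 203 = 812.

n₁ = 203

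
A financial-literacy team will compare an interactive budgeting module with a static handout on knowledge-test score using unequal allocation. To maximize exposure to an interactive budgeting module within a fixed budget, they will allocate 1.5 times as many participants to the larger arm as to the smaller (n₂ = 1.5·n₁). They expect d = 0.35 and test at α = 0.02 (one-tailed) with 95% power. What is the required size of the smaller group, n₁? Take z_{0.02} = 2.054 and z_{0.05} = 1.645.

n₁ = 187

With allocation ratio k = n₂/n₁ = 1.5, Var(x̄₁−x̄₂) = σ²(1/n₁ + 1/(k·n₁)) = σ²·(k+1)/(k·n₁).
So n₁ = (1 + 1/k)·((z_{α} + z_β)/d)² = 1.667 × (3.699/0.35)².
n₁ = 1.667 × 111.69 = 186.2.
Round up: n₁ = 187, giving n₂ = ⌈1.5 × 187⌉ = ⌈280.5⌉ = 281.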